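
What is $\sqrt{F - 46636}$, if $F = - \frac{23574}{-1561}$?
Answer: $\frac{i \sqrt{113602121542}}{1561} \approx 215.92 i$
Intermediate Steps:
$F = \frac{23574}{1561}$ ($F = \left(-23574\right) \left(- \frac{1}{1561}\right) = \frac{23574}{1561} \approx 15.102$)
$\sqrt{F - 46636} = \sqrt{\frac{23574}{1561} - 46636} = \sqrt{- \frac{72775222}{1561}} = \frac{i \sqrt{113602121542}}{1561}$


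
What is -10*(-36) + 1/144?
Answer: 51841/144 ≈ 360.01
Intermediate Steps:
-10*(-36) + 1/144 = 360 + 1/144 = 51841/144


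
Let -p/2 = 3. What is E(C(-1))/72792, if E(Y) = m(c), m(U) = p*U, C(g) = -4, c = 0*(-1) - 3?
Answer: 1/4044 ≈ 0.00024728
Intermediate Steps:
p = -6 (p = -2*3 = -6)
c = -3 (c = 0 - 3 = -3)
m(U) = -6*U
E(Y) = 18 (E(Y) = -6*(-3) = 18)
E(C(-1))/72792 = 18/72792 = 18*(1/72792) = 1/4044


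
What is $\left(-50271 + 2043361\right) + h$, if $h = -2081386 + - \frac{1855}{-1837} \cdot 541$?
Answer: $- \frac{161196197}{1837} \approx -87750.0$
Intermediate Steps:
$h = - \frac{3822502527}{1837}$ ($h = -2081386 + \left(-1855\right) \left(- \frac{1}{1837}\right) 541 = -2081386 + \frac{1855}{1837} \cdot 541 = -2081386 + \frac{1003555}{1837} = - \frac{3822502527}{1837} \approx -2.0808 \cdot 10^{6}$)
$\left(-50271 + 2043361\right) + h = \left(-50271 + 2043361\right) - \frac{3822502527}{1837} = 1993090 - \frac{3822502527}{1837} = - \frac{161196197}{1837}$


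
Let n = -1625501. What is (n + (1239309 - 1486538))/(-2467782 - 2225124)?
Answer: 936365/2346453 ≈ 0.39906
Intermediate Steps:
(n + (1239309 - 1486538))/(-2467782 - 2225124) = (-1625501 + (1239309 - 1486538))/(-2467782 - 2225124) = (-1625501 - 247229)/(-4692906) = -1872730*(-1/4692906) = 936365/2346453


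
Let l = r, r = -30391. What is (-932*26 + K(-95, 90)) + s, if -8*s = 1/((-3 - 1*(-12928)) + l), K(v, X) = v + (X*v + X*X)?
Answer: -3462040655/139728 ≈ -24777.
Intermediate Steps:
l = -30391
K(v, X) = v + X² + X*v (K(v, X) = v + (X*v + X²) = v + (X² + X*v) = v + X² + X*v)
s = 1/139728 (s = -1/(8*((-3 - 1*(-12928)) - 30391)) = -1/(8*((-3 + 12928) - 30391)) = -1/(8*(12925 - 30391)) = -⅛/(-17466) = -⅛*(-1/17466) = 1/139728 ≈ 7.1568e-6)
(-932*26 + K(-95, 90)) + s = (-932*26 + (-95 + 90² + 90*(-95))) + 1/139728 = (-24232 + (-95 + 8100 - 8550)) + 1/139728 = (-24232 - 545) + 1/139728 = -24777 + 1/139728 = -3462040655/139728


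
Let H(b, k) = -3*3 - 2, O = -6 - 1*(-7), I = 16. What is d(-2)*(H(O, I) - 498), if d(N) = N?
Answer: 1018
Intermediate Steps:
O = 1 (O = -6 + 7 = 1)
H(b, k) = -11 (H(b, k) = -9 - 2 = -11)
d(-2)*(H(O, I) - 498) = -2*(-11 - 498) = -2*(-509) = 1018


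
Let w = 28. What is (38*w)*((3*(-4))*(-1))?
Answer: 12768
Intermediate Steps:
(38*w)*((3*(-4))*(-1)) = (38*28)*((3*(-4))*(-1)) = 1064*(-12*(-1)) = 1064*12 = 12768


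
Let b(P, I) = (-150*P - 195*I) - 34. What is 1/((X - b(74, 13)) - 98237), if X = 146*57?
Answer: -1/76246 ≈ -1.3115e-5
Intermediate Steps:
b(P, I) = -34 - 195*I - 150*P (b(P, I) = (-195*I - 150*P) - 34 = -34 - 195*I - 150*P)
X = 8322
1/((X - b(74, 13)) - 98237) = 1/((8322 - (-34 - 195*13 - 150*74)) - 98237) = 1/((8322 - (-34 - 2535 - 11100)) - 98237) = 1/((8322 - 1*(-13669)) - 98237) = 1/((8322 + 13669) - 98237) = 1/(21991 - 98237) = 1/(-76246) = -1/76246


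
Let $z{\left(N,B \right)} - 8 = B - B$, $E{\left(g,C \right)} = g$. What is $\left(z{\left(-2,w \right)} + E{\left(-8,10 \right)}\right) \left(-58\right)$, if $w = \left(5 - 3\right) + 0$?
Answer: $0$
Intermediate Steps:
$w = 2$ ($w = 2 + 0 = 2$)
$z{\left(N,B \right)} = 8$ ($z{\left(N,B \right)} = 8 + \left(B - B\right) = 8 + 0 = 8$)
$\left(z{\left(-2,w \right)} + E{\left(-8,10 \right)}\right) \left(-58\right) = \left(8 - 8\right) \left(-58\right) = 0 \left(-58\right) = 0$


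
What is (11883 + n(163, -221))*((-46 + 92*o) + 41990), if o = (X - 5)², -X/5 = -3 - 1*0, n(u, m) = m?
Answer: 596441328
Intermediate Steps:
X = 15 (X = -5*(-3 - 1*0) = -5*(-3 + 0) = -5*(-3) = 15)
o = 100 (o = (15 - 5)² = 10² = 100)
(11883 + n(163, -221))*((-46 + 92*o) + 41990) = (11883 - 221)*((-46 + 92*100) + 41990) = 11662*((-46 + 9200) + 41990) = 11662*(9154 + 41990) = 11662*51144 = 596441328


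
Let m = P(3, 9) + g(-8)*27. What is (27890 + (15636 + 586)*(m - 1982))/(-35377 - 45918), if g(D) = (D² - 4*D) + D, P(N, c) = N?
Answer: -6468024/81295 ≈ -79.562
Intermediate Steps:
g(D) = D² - 3*D
m = 2379 (m = 3 - 8*(-3 - 8)*27 = 3 - 8*(-11)*27 = 3 + 88*27 = 3 + 2376 = 2379)
(27890 + (15636 + 586)*(m - 1982))/(-35377 - 45918) = (27890 + (15636 + 586)*(2379 - 1982))/(-35377 - 45918) = (27890 + 16222*397)/(-81295) = (27890 + 6440134)*(-1/81295) = 6468024*(-1/81295) = -6468024/81295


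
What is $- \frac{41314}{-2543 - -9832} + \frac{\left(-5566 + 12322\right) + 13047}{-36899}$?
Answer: $- \frac{1668789353}{268956811} \approx -6.2047$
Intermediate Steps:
$- \frac{41314}{-2543 - -9832} + \frac{\left(-5566 + 12322\right) + 13047}{-36899} = - \frac{41314}{-2543 + 9832} + \left(6756 + 13047\right) \left(- \frac{1}{36899}\right) = - \frac{41314}{7289} + 19803 \left(- \frac{1}{36899}\right) = \left(-41314\right) \frac{1}{7289} - \frac{19803}{36899} = - \frac{41314}{7289} - \frac{19803}{36899} = - \frac{1668789353}{268956811}$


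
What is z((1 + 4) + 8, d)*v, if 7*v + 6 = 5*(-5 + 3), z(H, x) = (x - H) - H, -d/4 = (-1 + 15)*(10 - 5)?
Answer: 4896/7 ≈ 699.43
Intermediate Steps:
d = -280 (d = -4*(-1 + 15)*(10 - 5) = -56*5 = -4*70 = -280)
z(H, x) = x - 2*H
v = -16/7 (v = -6/7 + (5*(-5 + 3))/7 = -6/7 + (5*(-2))/7 = -6/7 + (1/7)*(-10) = -6/7 - 10/7 = -16/7 ≈ -2.2857)
z((1 + 4) + 8, d)*v = (-280 - 2*((1 + 4) + 8))*(-16/7) = (-280 - 2*(5 + 8))*(-16/7) = (-280 - 2*13)*(-16/7) = (-280 - 26)*(-16/7) = -306*(-16/7) = 4896/7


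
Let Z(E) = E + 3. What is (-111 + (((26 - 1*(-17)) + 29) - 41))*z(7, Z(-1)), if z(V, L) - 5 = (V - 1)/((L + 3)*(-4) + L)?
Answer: -1120/3 ≈ -373.33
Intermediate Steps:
Z(E) = 3 + E
z(V, L) = 5 + (-1 + V)/(-12 - 3*L) (z(V, L) = 5 + (V - 1)/((L + 3)*(-4) + L) = 5 + (-1 + V)/((3 + L)*(-4) + L) = 5 + (-1 + V)/((-12 - 4*L) + L) = 5 + (-1 + V)/(-12 - 3*L))
(-111 + (((26 - 1*(-17)) + 29) - 41))*z(7, Z(-1)) = (-111 + (((26 - 1*(-17)) + 29) - 41))*((61 - 1*7 + 15*(3 - 1))/(3*(4 + (3 - 1)))) = (-111 + (((26 + 17) + 29) - 41))*((61 - 7 + 15*2)/(3*(4 + 2))) = (-111 + ((43 + 29) - 41))*((⅓)*(61 - 7 + 30)/6) = (-111 + (72 - 41))*((⅓)*(⅙)*84) = (-111 + 31)*(14/3) = -80*14/3 = -1120/3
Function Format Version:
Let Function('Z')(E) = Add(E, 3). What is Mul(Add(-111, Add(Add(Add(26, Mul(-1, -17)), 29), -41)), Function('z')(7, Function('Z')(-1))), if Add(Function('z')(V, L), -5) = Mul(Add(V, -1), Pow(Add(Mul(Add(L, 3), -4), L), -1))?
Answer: Rational(-1120, 3) ≈ -373.33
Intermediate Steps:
Function('Z')(E) = Add(3, E)
Function('z')(V, L) = Add(5, Mul(Pow(Add(-12, Mul(-3, L)), -1), Add(-1, V))) (Function('z')(V, L) = Add(5, Mul(Add(V, -1), Pow(Add(Mul(Add(L, 3), -4), L), -1))) = Add(5, Mul(Add(-1, V), Pow(Add(Mul(Add(3, L), -4), L), -1))) = Add(5, Mul(Add(-1, V), Pow(Add(Add(-12, Mul(-4, L)), L), -1))) = Add(5, Mul(Add(-1, V), Pow(Add(-12, Mul(-3, L)), -1))) = Add(5, Mul(Pow(Add(-12, Mul(-3, L)), -1), Add(-1, V))))
Mul(Add(-111, Add(Add(Add(26, Mul(-1, -17)), 29), -41)), Function('z')(7, Function('Z')(-1))) = Mul(Add(-111, Add(Add(Add(26, Mul(-1, -17)), 29), -41)), Mul(Rational(1, 3), Pow(Add(4, Add(3, -1)), -1), Add(61, Mul(-1, 7), Mul(15, Add(3, -1))))) = Mul(Add(-111, Add(Add(Add(26, 17), 29), -41)), Mul(Rational(1, 3), Pow(Add(4, 2), -1), Add(61, -7, Mul(15, 2)))) = Mul(Add(-111, Add(Add(43, 29), -41)), Mul(Rational(1, 3), Pow(6, -1), Add(61, -7, 30))) = Mul(Add(-111, Add(72, -41)), Mul(Rational(1, 3), Rational(1, 6), 84)) = Mul(Add(-111, 31), Rational(14, 3)) = Mul(-80, Rational(14, 3)) = Rational(-1120, 3)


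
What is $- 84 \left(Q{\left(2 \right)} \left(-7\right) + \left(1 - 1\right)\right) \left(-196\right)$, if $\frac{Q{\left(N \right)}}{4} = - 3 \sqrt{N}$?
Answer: $1382976 \sqrt{2} \approx 1.9558 \cdot 10^{6}$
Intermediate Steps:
$Q{\left(N \right)} = - 12 \sqrt{N}$ ($Q{\left(N \right)} = 4 \left(- 3 \sqrt{N}\right) = - 12 \sqrt{N}$)
$- 84 \left(Q{\left(2 \right)} \left(-7\right) + \left(1 - 1\right)\right) \left(-196\right) = - 84 \left(- 12 \sqrt{2} \left(-7\right) + \left(1 - 1\right)\right) \left(-196\right) = - 84 \left(84 \sqrt{2} + 0\right) \left(-196\right) = - 84 \cdot 84 \sqrt{2} \left(-196\right) = - 7056 \sqrt{2} \left(-196\right) = 1382976 \sqrt{2}$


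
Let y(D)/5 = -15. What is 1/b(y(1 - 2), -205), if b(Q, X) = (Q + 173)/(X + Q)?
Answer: -20/7 ≈ -2.8571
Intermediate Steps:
y(D) = -75 (y(D) = 5*(-15) = -75)
b(Q, X) = (173 + Q)/(Q + X)
1/b(y(1 - 2), -205) = 1/((173 - 75)/(-75 - 205)) = 1/(98/(-280)) = 1/(-1/280*98) = 1/(-7/20) = -20/7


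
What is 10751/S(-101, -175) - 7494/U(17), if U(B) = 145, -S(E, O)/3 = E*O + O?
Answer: -78998779/1522500 ≈ -51.888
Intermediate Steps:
S(E, O) = -3*O - 3*E*O (S(E, O) = -3*(E*O + O) = -3*(O + E*O) = -3*O - 3*E*O)
10751/S(-101, -175) - 7494/U(17) = 10751/((-3*(-175)*(1 - 101))) - 7494/145 = 10751/((-3*(-175)*(-100))) - 7494*1/145 = 10751/(-52500) - 7494/145 = 10751*(-1/52500) - 7494/145 = -10751/52500 - 7494/145 = -78998779/1522500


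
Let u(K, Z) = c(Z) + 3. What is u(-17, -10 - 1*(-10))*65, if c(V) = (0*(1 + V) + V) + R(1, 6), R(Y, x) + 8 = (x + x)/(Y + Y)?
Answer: 65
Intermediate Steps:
R(Y, x) = -8 + x/Y (R(Y, x) = -8 + (x + x)/(Y + Y) = -8 + (2*x)/((2*Y)) = -8 + (2*x)*(1/(2*Y)) = -8 + x/Y)
c(V) = -2 + V (c(V) = (0*(1 + V) + V) + (-8 + 6/1) = (0 + V) + (-8 + 6*1) = V + (-8 + 6) = V - 2 = -2 + V)
u(K, Z) = 1 + Z (u(K, Z) = (-2 + Z) + 3 = 1 + Z)
u(-17, -10 - 1*(-10))*65 = (1 + (-10 - 1*(-10)))*65 = (1 + (-10 + 10))*65 = (1 + 0)*65 = 1*65 = 65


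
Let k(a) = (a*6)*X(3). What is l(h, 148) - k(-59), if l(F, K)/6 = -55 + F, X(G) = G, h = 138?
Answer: 1560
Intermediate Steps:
k(a) = 18*a (k(a) = (a*6)*3 = (6*a)*3 = 18*a)
l(F, K) = -330 + 6*F (l(F, K) = 6*(-55 + F) = -330 + 6*F)
l(h, 148) - k(-59) = (-330 + 6*138) - 18*(-59) = (-330 + 828) - 1*(-1062) = 498 + 1062 = 1560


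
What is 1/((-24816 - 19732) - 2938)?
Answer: -1/47486 ≈ -2.1059e-5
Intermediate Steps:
1/((-24816 - 19732) - 2938) = 1/(-44548 - 2938) = 1/(-47486) = -1/47486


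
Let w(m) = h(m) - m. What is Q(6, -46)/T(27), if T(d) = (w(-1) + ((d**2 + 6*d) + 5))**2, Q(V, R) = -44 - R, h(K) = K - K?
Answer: 2/804609 ≈ 2.4857e-6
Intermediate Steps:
h(K) = 0
w(m) = -m (w(m) = 0 - m = -m)
T(d) = (6 + d**2 + 6*d)**2 (T(d) = (-1*(-1) + ((d**2 + 6*d) + 5))**2 = (1 + (5 + d**2 + 6*d))**2 = (6 + d**2 + 6*d)**2)
Q(6, -46)/T(27) = (-44 - 1*(-46))/((6 + 27**2 + 6*27)**2) = (-44 + 46)/((6 + 729 + 162)**2) = 2/(897**2) = 2/804609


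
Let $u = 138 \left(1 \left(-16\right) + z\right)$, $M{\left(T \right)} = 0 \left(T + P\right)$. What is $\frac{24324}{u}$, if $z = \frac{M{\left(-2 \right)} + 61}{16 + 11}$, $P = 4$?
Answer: $- \frac{109458}{8533} \approx -12.828$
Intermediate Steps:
$M{\left(T \right)} = 0$ ($M{\left(T \right)} = 0 \left(T + 4\right) = 0 \left(4 + T\right) = 0$)
$z = \frac{61}{27}$ ($z = \frac{0 + 61}{16 + 11} = \frac{61}{27} \approx 2.2593$)
$u = - \frac{17066}{9}$ ($u = 138 \left(1 \left(-16\right) + \frac{61}{27}\right) = 138 \left(-16 + \frac{61}{27}\right) = 138 \left(- \frac{371}{27}\right) = - \frac{17066}{9} \approx -1896.2$)
$\frac{24324}{u} = \frac{24324}{- \frac{17066}{9}} = 24324 \left(- \frac{9}{17066}\right) = - \frac{109458}{8533}$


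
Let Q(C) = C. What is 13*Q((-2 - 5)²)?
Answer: 637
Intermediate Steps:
13*Q((-2 - 5)²) = 13*(-2 - 5)² = 13*(-7)² = 13*49 = 637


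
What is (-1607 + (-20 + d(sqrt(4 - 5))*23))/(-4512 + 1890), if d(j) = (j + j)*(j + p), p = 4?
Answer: 1673/2622 - 4*I/57 ≈ 0.63806 - 0.070175*I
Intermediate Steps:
d(j) = 2*j*(4 + j) (d(j) = (j + j)*(j + 4) = (2*j)*(4 + j) = 2*j*(4 + j))
(-1607 + (-20 + d(sqrt(4 - 5))*23))/(-4512 + 1890) = (-1607 + (-20 + (2*sqrt(4 - 5)*(4 + sqrt(4 - 5)))*23))/(-4512 + 1890) = (-1607 + (-20 + (2*sqrt(-1)*(4 + sqrt(-1)))*23))/(-2622) = (-1607 + (-20 + (2*I*(4 + I))*23))*(-1/2622) = (-1607 + (-20 + 46*I*(4 + I)))*(-1/2622) = (-1627 + 46*I*(4 + I))*(-1/2622) = 1627/2622 - I*(4 + I)/57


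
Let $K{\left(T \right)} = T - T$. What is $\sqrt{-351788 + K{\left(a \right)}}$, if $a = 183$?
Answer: $2 i \sqrt{87947} \approx 593.12 i$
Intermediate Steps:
$K{\left(T \right)} = 0$
$\sqrt{-351788 + K{\left(a \right)}} = \sqrt{-351788 + 0} = \sqrt{-351788} = 2 i \sqrt{87947}$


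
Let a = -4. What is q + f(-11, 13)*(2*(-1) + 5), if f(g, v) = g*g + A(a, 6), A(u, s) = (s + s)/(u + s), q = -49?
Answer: 332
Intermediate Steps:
A(u, s) = 2*s/(s + u) (A(u, s) = (2*s)/(s + u) = 2*s/(s + u))
f(g, v) = 6 + g² (f(g, v) = g*g + 2*6/(6 - 4) = g² + 2*6/2 = g² + 2*6*(½) = g² + 6 = 6 + g²)
q + f(-11, 13)*(2*(-1) + 5) = -49 + (6 + (-11)²)*(2*(-1) + 5) = -49 + (6 + 121)*(-2 + 5) = -49 + 127*3 = -49 + 381 = 332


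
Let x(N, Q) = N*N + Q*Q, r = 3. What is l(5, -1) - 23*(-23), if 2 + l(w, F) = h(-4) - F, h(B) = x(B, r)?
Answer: 553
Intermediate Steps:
x(N, Q) = N² + Q²
h(B) = 9 + B² (h(B) = B² + 3² = B² + 9 = 9 + B²)
l(w, F) = 23 - F (l(w, F) = -2 + ((9 + (-4)²) - F) = -2 + ((9 + 16) - F) = -2 + (25 - F) = 23 - F)
l(5, -1) - 23*(-23) = (23 - 1*(-1)) - 23*(-23) = (23 + 1) + 529 = 24 + 529 = 553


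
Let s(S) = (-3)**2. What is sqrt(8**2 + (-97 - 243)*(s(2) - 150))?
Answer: 2*sqrt(12001) ≈ 219.10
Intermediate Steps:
s(S) = 9
sqrt(8**2 + (-97 - 243)*(s(2) - 150)) = sqrt(8**2 + (-97 - 243)*(9 - 150)) = sqrt(64 - 340*(-141)) = sqrt(64 + 47940) = sqrt(48004) = 2*sqrt(12001)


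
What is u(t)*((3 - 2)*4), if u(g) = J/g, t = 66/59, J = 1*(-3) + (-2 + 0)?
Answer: -590/33 ≈ -17.879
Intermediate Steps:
J = -5 (J = -3 - 2 = -5)
t = 66/59 (t = 66*(1/59) = 66/59 ≈ 1.1186)
u(g) = -5/g
u(t)*((3 - 2)*4) = (-5/66/59)*((3 - 2)*4) = (-5*59/66)*(1*4) = -295/66*4 = -590/33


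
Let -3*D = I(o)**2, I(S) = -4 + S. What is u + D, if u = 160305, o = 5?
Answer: 480914/3 ≈ 1.6030e+5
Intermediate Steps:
D = -1/3 (D = -(-4 + 5)**2/3 = -1/3*1**2 = -1/3*1 = -1/3 ≈ -0.33333)
u + D = 160305 - 1/3 = 480914/3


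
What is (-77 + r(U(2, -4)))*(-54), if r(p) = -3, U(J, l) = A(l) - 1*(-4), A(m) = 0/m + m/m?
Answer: 4320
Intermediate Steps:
A(m) = 1 (A(m) = 0 + 1 = 1)
U(J, l) = 5 (U(J, l) = 1 - 1*(-4) = 1 + 4 = 5)
(-77 + r(U(2, -4)))*(-54) = (-77 - 3)*(-54) = -80*(-54) = 4320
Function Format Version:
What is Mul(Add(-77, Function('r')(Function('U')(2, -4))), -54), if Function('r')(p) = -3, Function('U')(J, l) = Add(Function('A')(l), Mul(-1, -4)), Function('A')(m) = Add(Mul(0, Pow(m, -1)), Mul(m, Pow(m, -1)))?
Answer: 4320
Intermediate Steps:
Function('A')(m) = 1 (Function('A')(m) = Add(0, 1) = 1)
Function('U')(J, l) = 5 (Function('U')(J, l) = Add(1, Mul(-1, -4)) = Add(1, 4) = 5)
Mul(Add(-77, Function('r')(Function('U')(2, -4))), -54) = Mul(Add(-77, -3), -54) = Mul(-80, -54) = 4320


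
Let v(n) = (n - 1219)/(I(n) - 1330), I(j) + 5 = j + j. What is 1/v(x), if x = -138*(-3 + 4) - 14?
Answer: 1639/1371 ≈ 1.1955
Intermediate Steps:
x = -152 (x = -138 - 14 = -152)
I(j) = -5 + 2*j (I(j) = -5 + (j + j) = -5 + 2*j)
v(n) = (-1219 + n)/(-1335 + 2*n) (v(n) = (n - 1219)/((-5 + 2*n) - 1330) = (-1219 + n)/(-1335 + 2*n))
1/v(x) = 1/((-1219 - 152)/(-1335 + 2*(-152))) = 1/(-1371/(-1335 - 304)) = 1/(-1371/(-1639)) = 1/(-1/1639*(-1371)) = 1/(1371/1639) = 1639/1371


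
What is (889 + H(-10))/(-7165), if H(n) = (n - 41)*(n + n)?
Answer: -1909/7165 ≈ -0.26643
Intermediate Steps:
H(n) = 2*n*(-41 + n) (H(n) = (-41 + n)*(2*n) = 2*n*(-41 + n))
(889 + H(-10))/(-7165) = (889 + 2*(-10)*(-41 - 10))/(-7165) = (889 + 2*(-10)*(-51))*(-1/7165) = (889 + 1020)*(-1/7165) = 1909*(-1/7165) = -1909/7165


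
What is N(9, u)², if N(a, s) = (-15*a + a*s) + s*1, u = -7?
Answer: 42025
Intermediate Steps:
N(a, s) = s - 15*a + a*s (N(a, s) = (-15*a + a*s) + s = s - 15*a + a*s)
N(9, u)² = (-7 - 15*9 + 9*(-7))² = (-7 - 135 - 63)² = (-205)² = 42025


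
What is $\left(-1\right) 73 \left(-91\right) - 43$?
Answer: $6600$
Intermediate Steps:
$\left(-1\right) 73 \left(-91\right) - 43 = \left(-73\right) \left(-91\right) - 43 = 6643 - 43 = 6600$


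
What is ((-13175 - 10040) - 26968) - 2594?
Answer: -52777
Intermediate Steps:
((-13175 - 10040) - 26968) - 2594 = (-23215 - 26968) - 2594 = -50183 - 2594 = -52777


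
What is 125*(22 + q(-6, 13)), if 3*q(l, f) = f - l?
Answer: 10625/3 ≈ 3541.7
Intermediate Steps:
q(l, f) = -l/3 + f/3 (q(l, f) = (f - l)/3 = -l/3 + f/3)
125*(22 + q(-6, 13)) = 125*(22 + (-⅓*(-6) + (⅓)*13)) = 125*(22 + (2 + 13/3)) = 125*(22 + 19/3) = 125*(85/3) = 10625/3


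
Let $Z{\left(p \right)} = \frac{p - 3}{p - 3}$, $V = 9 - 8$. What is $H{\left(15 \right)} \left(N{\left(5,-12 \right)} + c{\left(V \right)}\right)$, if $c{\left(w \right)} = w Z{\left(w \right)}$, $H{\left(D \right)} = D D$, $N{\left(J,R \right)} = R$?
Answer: $-2475$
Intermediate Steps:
$V = 1$ ($V = 9 - 8 = 1$)
$H{\left(D \right)} = D^{2}$
$Z{\left(p \right)} = 1$ ($Z{\left(p \right)} = \frac{-3 + p}{-3 + p} = 1$)
$c{\left(w \right)} = w$ ($c{\left(w \right)} = w 1 = w$)
$H{\left(15 \right)} \left(N{\left(5,-12 \right)} + c{\left(V \right)}\right) = 15^{2} \left(-12 + 1\right) = 225 \left(-11\right) = -2475$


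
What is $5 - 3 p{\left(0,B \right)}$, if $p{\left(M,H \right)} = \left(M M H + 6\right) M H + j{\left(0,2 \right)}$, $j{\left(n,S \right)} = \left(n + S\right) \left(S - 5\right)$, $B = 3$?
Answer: $23$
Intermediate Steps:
$j{\left(n,S \right)} = \left(-5 + S\right) \left(S + n\right)$ ($j{\left(n,S \right)} = \left(S + n\right) \left(-5 + S\right) = \left(-5 + S\right) \left(S + n\right)$)
$p{\left(M,H \right)} = -6 + H M \left(6 + H M^{2}\right)$ ($p{\left(M,H \right)} = \left(M M H + 6\right) M H + \left(2^{2} - 10 - 0 + 2 \cdot 0\right) = \left(M^{2} H + 6\right) M H + \left(4 - 10 + 0 + 0\right) = \left(H M^{2} + 6\right) M H - 6 = \left(6 + H M^{2}\right) M H - 6 = M \left(6 + H M^{2}\right) H - 6 = H M \left(6 + H M^{2}\right) - 6 = -6 + H M \left(6 + H M^{2}\right)$)
$5 - 3 p{\left(0,B \right)} = 5 - 3 \left(-6 + 3^{2} \cdot 0^{3} + 6 \cdot 3 \cdot 0\right) = 5 - 3 \left(-6 + 9 \cdot 0 + 0\right) = 5 - 3 \left(-6 + 0 + 0\right) = 5 - -18 = 5 + 18 = 23$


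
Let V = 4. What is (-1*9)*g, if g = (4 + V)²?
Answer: -576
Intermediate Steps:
g = 64 (g = (4 + 4)² = 8² = 64)
(-1*9)*g = -1*9*64 = -9*64 = -576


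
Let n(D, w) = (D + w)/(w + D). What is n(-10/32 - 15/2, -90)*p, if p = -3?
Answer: -3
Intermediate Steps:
n(D, w) = 1 (n(D, w) = (D + w)/(D + w) = 1)
n(-10/32 - 15/2, -90)*p = 1*(-3) = -3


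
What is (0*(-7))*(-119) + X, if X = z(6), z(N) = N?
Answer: 6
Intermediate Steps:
X = 6
(0*(-7))*(-119) + X = (0*(-7))*(-119) + 6 = 0*(-119) + 6 = 0 + 6 = 6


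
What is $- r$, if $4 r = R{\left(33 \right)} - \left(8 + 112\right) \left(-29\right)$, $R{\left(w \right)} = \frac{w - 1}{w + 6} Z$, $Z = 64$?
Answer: $- \frac{34442}{39} \approx -883.13$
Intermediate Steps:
$R{\left(w \right)} = \frac{64 \left(-1 + w\right)}{6 + w}$ ($R{\left(w \right)} = \frac{w - 1}{w + 6} \cdot 64 = \frac{-1 + w}{6 + w} 64 = \frac{64 \left(-1 + w\right)}{6 + w}$)
$r = \frac{34442}{39}$ ($r = \frac{\frac{64 \left(-1 + 33\right)}{6 + 33} - \left(8 + 112\right) \left(-29\right)}{4} = \frac{64 \cdot \frac{1}{39} \cdot 32 - 120 \left(-29\right)}{4} = \frac{64 \cdot \frac{1}{39} \cdot 32 - -3480}{4} = \frac{\frac{2048}{39} + 3480}{4} = \frac{1}{4} \cdot \frac{137768}{39} = \frac{34442}{39} \approx 883.13$)
$- r = \left(-1\right) \frac{34442}{39} = - \frac{34442}{39}$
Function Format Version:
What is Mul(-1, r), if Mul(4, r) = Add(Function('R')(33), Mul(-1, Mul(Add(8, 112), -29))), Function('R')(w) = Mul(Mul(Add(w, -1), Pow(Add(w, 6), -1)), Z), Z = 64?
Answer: Rational(-34442, 39) ≈ -883.13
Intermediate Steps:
Function('R')(w) = Mul(64, Pow(Add(6, w), -1), Add(-1, w)) (Function('R')(w) = Mul(Mul(Add(w, -1), Pow(Add(w, 6), -1)), 64) = Mul(Mul(Add(-1, w), Pow(Add(6, w), -1)), 64) = Mul(Mul(Pow(Add(6, w), -1), Add(-1, w)), 64) = Mul(64, Pow(Add(6, w), -1), Add(-1, w)))
r = Rational(34442, 39) (r = Mul(Rational(1, 4), Add(Mul(64, Pow(Add(6, 33), -1), Add(-1, 33)), Mul(-1, Mul(Add(8, 112), -29)))) = Mul(Rational(1, 4), Add(Mul(64, Pow(39, -1), 32), Mul(-1, Mul(120, -29)))) = Mul(Rational(1, 4), Add(Mul(64, Rational(1, 39), 32), Mul(-1, -3480))) = Mul(Rational(1, 4), Add(Rational(2048, 39), 3480)) = Mul(Rational(1, 4), Rational(137768, 39)) = Rational(34442, 39) ≈ 883.13)
Mul(-1, r) = Mul(-1, Rational(34442, 39)) = Rational(-34442, 39)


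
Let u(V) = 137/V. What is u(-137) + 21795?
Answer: 21794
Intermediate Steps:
u(-137) + 21795 = 137/(-137) + 21795 = 137*(-1/137) + 21795 = -1 + 21795 = 21794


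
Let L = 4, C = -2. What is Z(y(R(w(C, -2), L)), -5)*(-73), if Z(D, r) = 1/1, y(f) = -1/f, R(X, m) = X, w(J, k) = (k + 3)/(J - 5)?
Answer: -73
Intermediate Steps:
w(J, k) = (3 + k)/(-5 + J)
Z(D, r) = 1
Z(y(R(w(C, -2), L)), -5)*(-73) = 1*(-73) = -73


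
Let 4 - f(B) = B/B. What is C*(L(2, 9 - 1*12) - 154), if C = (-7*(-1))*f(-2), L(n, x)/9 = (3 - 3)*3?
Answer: -3234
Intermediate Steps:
f(B) = 3 (f(B) = 4 - B/B = 4 - 1*1 = 4 - 1 = 3)
L(n, x) = 0 (L(n, x) = 9*((3 - 3)*3) = 9*(0*3) = 9*0 = 0)
C = 21 (C = -7*(-1)*3 = 7*3 = 21)
C*(L(2, 9 - 1*12) - 154) = 21*(0 - 154) = 21*(-154) = -3234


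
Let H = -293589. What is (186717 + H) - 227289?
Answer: -334161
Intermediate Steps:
(186717 + H) - 227289 = (186717 - 293589) - 227289 = -106872 - 227289 = -334161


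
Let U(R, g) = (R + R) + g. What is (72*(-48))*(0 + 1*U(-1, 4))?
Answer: -6912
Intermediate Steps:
U(R, g) = g + 2*R (U(R, g) = 2*R + g = g + 2*R)
(72*(-48))*(0 + 1*U(-1, 4)) = (72*(-48))*(0 + 1*(4 + 2*(-1))) = -3456*(0 + 1*(4 - 2)) = -3456*(0 + 1*2) = -3456*(0 + 2) = -3456*2 = -6912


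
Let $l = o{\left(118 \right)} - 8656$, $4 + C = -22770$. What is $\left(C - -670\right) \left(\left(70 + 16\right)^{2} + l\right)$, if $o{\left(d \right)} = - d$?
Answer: $30459312$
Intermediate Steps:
$C = -22774$ ($C = -4 - 22770 = -22774$)
$l = -8774$ ($l = \left(-1\right) 118 - 8656 = -118 - 8656 = -8774$)
$\left(C - -670\right) \left(\left(70 + 16\right)^{2} + l\right) = \left(-22774 - -670\right) \left(\left(70 + 16\right)^{2} - 8774\right) = \left(-22774 + 670\right) \left(86^{2} - 8774\right) = - 22104 \left(7396 - 8774\right) = \left(-22104\right) \left(-1378\right) = 30459312$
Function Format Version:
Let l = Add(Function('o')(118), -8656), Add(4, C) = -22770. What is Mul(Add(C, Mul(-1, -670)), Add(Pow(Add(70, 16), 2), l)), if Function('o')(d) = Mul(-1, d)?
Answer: 30459312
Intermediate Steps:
C = -22774 (C = Add(-4, -22770) = -22774)
l = -8774 (l = Add(Mul(-1, 118), -8656) = Add(-118, -8656) = -8774)
Mul(Add(C, Mul(-1, -670)), Add(Pow(Add(70, 16), 2), l)) = Mul(Add(-22774, Mul(-1, -670)), Add(Pow(Add(70, 16), 2), -8774)) = Mul(Add(-22774, 670), Add(Pow(86, 2), -8774)) = Mul(-22104, Add(7396, -8774)) = Mul(-22104, -1378) = 30459312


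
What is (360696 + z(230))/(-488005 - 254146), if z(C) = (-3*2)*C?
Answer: -359316/742151 ≈ -0.48415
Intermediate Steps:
z(C) = -6*C
(360696 + z(230))/(-488005 - 254146) = (360696 - 6*230)/(-488005 - 254146) = (360696 - 1380)/(-742151) = 359316*(-1/742151) = -359316/742151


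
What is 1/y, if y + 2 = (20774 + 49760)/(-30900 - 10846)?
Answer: -20873/77013 ≈ -0.27103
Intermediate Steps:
y = -77013/20873 (y = -2 + (20774 + 49760)/(-30900 - 10846) = -2 + 70534/(-41746) = -2 + 70534*(-1/41746) = -2 - 35267/20873 = -77013/20873 ≈ -3.6896)
1/y = 1/(-77013/20873) = -20873/77013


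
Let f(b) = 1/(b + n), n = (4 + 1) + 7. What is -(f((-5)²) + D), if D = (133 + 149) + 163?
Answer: -16466/37 ≈ -445.03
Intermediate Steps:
n = 12 (n = 5 + 7 = 12)
f(b) = 1/(12 + b) (f(b) = 1/(b + 12) = 1/(12 + b))
D = 445 (D = 282 + 163 = 445)
-(f((-5)²) + D) = -(1/(12 + (-5)²) + 445) = -(1/(12 + 25) + 445) = -(1/37 + 445) = -1*16466/37 = -16466/37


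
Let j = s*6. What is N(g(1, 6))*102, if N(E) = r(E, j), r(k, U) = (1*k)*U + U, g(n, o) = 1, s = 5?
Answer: 6120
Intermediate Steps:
j = 30 (j = 5*6 = 30)
r(k, U) = U + U*k (r(k, U) = k*U + U = U*k + U = U + U*k)
N(E) = 30 + 30*E (N(E) = 30*(1 + E) = 30 + 30*E)
N(g(1, 6))*102 = (30 + 30*1)*102 = (30 + 30)*102 = 60*102 = 6120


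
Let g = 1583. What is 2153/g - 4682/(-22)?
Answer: 3729486/17413 ≈ 214.18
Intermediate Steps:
2153/g - 4682/(-22) = 2153/1583 - 4682/(-22) = 2153*(1/1583) - 4682*(-1/22) = 2153/1583 + 2341/11 = 3729486/17413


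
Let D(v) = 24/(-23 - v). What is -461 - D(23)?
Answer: -10591/23 ≈ -460.48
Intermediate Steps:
-461 - D(23) = -461 - (-24)/(23 + 23) = -461 - (-24)/46 = -461 - 1*(-12/23) = -461 + 12/23 = -10591/23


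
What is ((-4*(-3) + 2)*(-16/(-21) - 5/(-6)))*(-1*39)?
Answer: -871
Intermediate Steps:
((-4*(-3) + 2)*(-16/(-21) - 5/(-6)))*(-1*39) = ((12 + 2)*(-16*(-1/21) - 5*(-⅙)))*(-39) = (14*(16/21 + ⅚))*(-39) = (14*(67/42))*(-39) = (67/3)*(-39) = -871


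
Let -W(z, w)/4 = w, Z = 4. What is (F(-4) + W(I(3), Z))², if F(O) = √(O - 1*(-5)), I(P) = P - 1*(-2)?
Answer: 225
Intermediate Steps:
I(P) = 2 + P (I(P) = P + 2 = 2 + P)
W(z, w) = -4*w
F(O) = √(5 + O) (F(O) = √(O + 5) = √(5 + O))
(F(-4) + W(I(3), Z))² = (√(5 - 4) - 4*4)² = (√1 - 16)² = (1 - 16)² = (-15)² = 225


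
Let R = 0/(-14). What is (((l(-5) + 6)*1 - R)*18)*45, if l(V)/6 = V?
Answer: -19440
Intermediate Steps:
R = 0 (R = 0*(-1/14) = 0)
l(V) = 6*V
(((l(-5) + 6)*1 - R)*18)*45 = (((6*(-5) + 6)*1 - 1*0)*18)*45 = (((-30 + 6)*1 + 0)*18)*45 = ((-24*1 + 0)*18)*45 = ((-24 + 0)*18)*45 = -24*18*45 = -432*45 = -19440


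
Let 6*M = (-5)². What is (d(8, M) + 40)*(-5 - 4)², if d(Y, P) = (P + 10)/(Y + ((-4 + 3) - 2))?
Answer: 6939/2 ≈ 3469.5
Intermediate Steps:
M = 25/6 (M = (⅙)*(-5)² = (⅙)*25 = 25/6 ≈ 4.1667)
d(Y, P) = (10 + P)/(-3 + Y) (d(Y, P) = (10 + P)/(Y + (-1 - 2)) = (10 + P)/(Y - 3) = (10 + P)/(-3 + Y))
(d(8, M) + 40)*(-5 - 4)² = ((10 + 25/6)/(-3 + 8) + 40)*(-5 - 4)² = ((85/6)/5 + 40)*(-9)² = ((⅕)*(85/6) + 40)*81 = (17/6 + 40)*81 = (257/6)*81 = 6939/2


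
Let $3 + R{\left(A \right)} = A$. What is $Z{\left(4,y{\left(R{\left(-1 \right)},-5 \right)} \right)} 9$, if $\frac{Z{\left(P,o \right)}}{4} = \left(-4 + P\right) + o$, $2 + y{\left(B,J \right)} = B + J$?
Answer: $-396$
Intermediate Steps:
$R{\left(A \right)} = -3 + A$
$y{\left(B,J \right)} = -2 + B + J$ ($y{\left(B,J \right)} = -2 + \left(B + J\right) = -2 + B + J$)
$Z{\left(P,o \right)} = -16 + 4 P + 4 o$ ($Z{\left(P,o \right)} = 4 \left(\left(-4 + P\right) + o\right) = 4 \left(-4 + P + o\right) = -16 + 4 P + 4 o$)
$Z{\left(4,y{\left(R{\left(-1 \right)},-5 \right)} \right)} 9 = \left(-16 + 4 \cdot 4 + 4 \left(-2 - 4 - 5\right)\right) 9 = \left(-16 + 16 + 4 \left(-2 - 4 - 5\right)\right) 9 = \left(-16 + 16 + 4 \left(-11\right)\right) 9 = \left(-16 + 16 - 44\right) 9 = \left(-44\right) 9 = -396$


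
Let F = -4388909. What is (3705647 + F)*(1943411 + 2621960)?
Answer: -3119344520202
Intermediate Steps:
(3705647 + F)*(1943411 + 2621960) = (3705647 - 4388909)*(1943411 + 2621960) = -683262*4565371 = -3119344520202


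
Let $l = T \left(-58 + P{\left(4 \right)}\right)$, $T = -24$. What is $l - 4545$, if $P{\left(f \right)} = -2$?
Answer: $-3105$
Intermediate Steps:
$l = 1440$ ($l = - 24 \left(-58 - 2\right) = \left(-24\right) \left(-60\right) = 1440$)
$l - 4545 = 1440 - 4545 = -3105$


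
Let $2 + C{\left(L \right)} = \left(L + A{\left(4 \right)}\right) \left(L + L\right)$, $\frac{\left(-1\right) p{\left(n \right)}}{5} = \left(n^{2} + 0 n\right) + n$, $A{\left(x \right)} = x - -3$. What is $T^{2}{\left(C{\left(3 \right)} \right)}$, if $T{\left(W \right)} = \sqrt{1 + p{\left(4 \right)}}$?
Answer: $-99$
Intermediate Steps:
$A{\left(x \right)} = 3 + x$ ($A{\left(x \right)} = x + 3 = 3 + x$)
$p{\left(n \right)} = - 5 n - 5 n^{2}$ ($p{\left(n \right)} = - 5 \left(\left(n^{2} + 0 n\right) + n\right) = - 5 \left(\left(n^{2} + 0\right) + n\right) = - 5 \left(n^{2} + n\right) = - 5 \left(n + n^{2}\right) = - 5 n - 5 n^{2}$)
$C{\left(L \right)} = -2 + 2 L \left(7 + L\right)$ ($C{\left(L \right)} = -2 + \left(L + \left(3 + 4\right)\right) \left(L + L\right) = -2 + \left(L + 7\right) 2 L = -2 + \left(7 + L\right) 2 L = -2 + 2 L \left(7 + L\right)$)
$T{\left(W \right)} = 3 i \sqrt{11}$ ($T{\left(W \right)} = \sqrt{1 - 20 \left(1 + 4\right)} = \sqrt{1 - 20 \cdot 5} = \sqrt{1 - 100} = \sqrt{-99} = 3 i \sqrt{11}$)
$T^{2}{\left(C{\left(3 \right)} \right)} = \left(3 i \sqrt{11}\right)^{2} = -99$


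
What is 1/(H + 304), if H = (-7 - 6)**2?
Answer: 1/473 ≈ 0.0021142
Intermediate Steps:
H = 169 (H = (-13)**2 = 169)
1/(H + 304) = 1/(169 + 304) = 1/473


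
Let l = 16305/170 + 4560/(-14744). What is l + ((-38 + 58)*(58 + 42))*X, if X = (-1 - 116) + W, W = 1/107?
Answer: -82534991221/352886 ≈ -2.3389e+5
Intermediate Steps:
W = 1/107 ≈ 0.0093458
l = 315297/3298 (l = 16305*(1/170) + 4560*(-1/14744) = 3261/34 - 30/97 = 315297/3298 ≈ 95.603)
X = -12518/107 (X = (-1 - 116) + 1/107 = -117 + 1/107 = -12518/107 ≈ -116.99)
l + ((-38 + 58)*(58 + 42))*X = 315297/3298 + ((-38 + 58)*(58 + 42))*(-12518/107) = 315297/3298 + (20*100)*(-12518/107) = 315297/3298 + 2000*(-12518/107) = 315297/3298 - 25036000/107 = -82534991221/352886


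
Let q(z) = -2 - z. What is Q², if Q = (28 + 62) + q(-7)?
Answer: 9025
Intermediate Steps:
Q = 95 (Q = (28 + 62) + (-2 - 1*(-7)) = 90 + (-2 + 7) = 90 + 5 = 95)
Q² = 95² = 9025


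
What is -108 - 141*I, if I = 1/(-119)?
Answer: -12711/119 ≈ -106.82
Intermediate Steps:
I = -1/119 ≈ -0.0084034
-108 - 141*I = -108 - 141*(-1/119) = -108 + 141/119 = -12711/119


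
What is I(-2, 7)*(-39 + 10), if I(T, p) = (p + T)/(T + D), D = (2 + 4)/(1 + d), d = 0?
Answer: -145/4 ≈ -36.250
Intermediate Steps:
D = 6 (D = (2 + 4)/(1 + 0) = 6/1 = 6*1 = 6)
I(T, p) = (T + p)/(6 + T) (I(T, p) = (p + T)/(T + 6) = (T + p)/(6 + T))
I(-2, 7)*(-39 + 10) = ((-2 + 7)/(6 - 2))*(-39 + 10) = (5/4)*(-29) = -145/4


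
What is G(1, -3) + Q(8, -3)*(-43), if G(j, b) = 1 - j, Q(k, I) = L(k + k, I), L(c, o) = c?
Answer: -688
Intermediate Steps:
Q(k, I) = 2*k (Q(k, I) = k + k = 2*k)
G(1, -3) + Q(8, -3)*(-43) = (1 - 1*1) + (2*8)*(-43) = (1 - 1) + 16*(-43) = 0 - 688 = -688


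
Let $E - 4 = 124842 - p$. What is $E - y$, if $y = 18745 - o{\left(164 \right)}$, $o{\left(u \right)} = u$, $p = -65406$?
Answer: $171671$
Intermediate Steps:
$y = 18581$ ($y = 18745 - 164 = 18581$)
$E = 190252$ ($E = 4 + \left(124842 - -65406\right) = 4 + \left(124842 + 65406\right) = 4 + 190248 = 190252$)
$E - y = 190252 - 18581 = 171671$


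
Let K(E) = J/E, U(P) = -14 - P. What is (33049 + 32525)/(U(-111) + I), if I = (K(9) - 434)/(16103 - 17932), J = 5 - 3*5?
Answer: 1079413614/1600633 ≈ 674.37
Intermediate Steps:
J = -10 (J = 5 - 15 = -10)
K(E) = -10/E
I = 3916/16461 (I = (-10/9 - 434)/(16103 - 17932) = (-10*1/9 - 434)/(-1829) = (-10/9 - 434)*(-1/1829) = -3916/9*(-1/1829) = 3916/16461 ≈ 0.23790)
(33049 + 32525)/(U(-111) + I) = (33049 + 32525)/((-14 - 1*(-111)) + 3916/16461) = 65574/((-14 + 111) + 3916/16461) = 65574/(97 + 3916/16461) = 65574/(1600633/16461) = 65574*(16461/1600633) = 1079413614/1600633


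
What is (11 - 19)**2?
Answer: 64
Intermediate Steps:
(11 - 19)**2 = (-8)**2 = 64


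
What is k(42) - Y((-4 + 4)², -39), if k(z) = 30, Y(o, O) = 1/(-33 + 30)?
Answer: 91/3 ≈ 30.333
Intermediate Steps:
Y(o, O) = -⅓ (Y(o, O) = 1/(-3) = -⅓)
k(42) - Y((-4 + 4)², -39) = 30 - 1*(-⅓) = 30 + ⅓ = 91/3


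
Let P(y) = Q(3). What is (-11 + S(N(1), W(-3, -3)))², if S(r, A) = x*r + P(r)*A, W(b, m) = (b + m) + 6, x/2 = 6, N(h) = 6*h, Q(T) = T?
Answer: 3721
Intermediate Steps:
x = 12 (x = 2*6 = 12)
W(b, m) = 6 + b + m
P(y) = 3
S(r, A) = 3*A + 12*r (S(r, A) = 12*r + 3*A = 3*A + 12*r)
(-11 + S(N(1), W(-3, -3)))² = (-11 + (3*(6 - 3 - 3) + 12*(6*1)))² = (-11 + (3*0 + 12*6))² = (-11 + (0 + 72))² = (-11 + 72)² = 61² = 3721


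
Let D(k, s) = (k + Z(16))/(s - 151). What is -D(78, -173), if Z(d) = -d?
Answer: 31/162 ≈ 0.19136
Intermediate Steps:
D(k, s) = (-16 + k)/(-151 + s) (D(k, s) = (k - 1*16)/(s - 151) = (k - 16)/(-151 + s) = (-16 + k)/(-151 + s))
-D(78, -173) = -(-16 + 78)/(-151 - 173) = -62/(-324) = -(-1)*62/324 = -1*(-31/162) = 31/162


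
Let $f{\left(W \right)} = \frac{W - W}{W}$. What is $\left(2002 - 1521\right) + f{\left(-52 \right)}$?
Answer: $481$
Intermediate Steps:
$f{\left(W \right)} = 0$ ($f{\left(W \right)} = \frac{0}{W} = 0$)
$\left(2002 - 1521\right) + f{\left(-52 \right)} = \left(2002 - 1521\right) + 0 = 481 + 0 = 481$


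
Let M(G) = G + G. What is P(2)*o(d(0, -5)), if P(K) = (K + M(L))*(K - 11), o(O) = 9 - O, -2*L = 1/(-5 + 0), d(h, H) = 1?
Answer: -792/5 ≈ -158.40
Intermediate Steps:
L = 1/10 (L = -1/(2*(-5 + 0)) = -1/2/(-5) = -1/2*(-1/5) = 1/10 ≈ 0.10000)
M(G) = 2*G
P(K) = (-11 + K)*(1/5 + K) (P(K) = (K + 2*(1/10))*(K - 11) = (K + 1/5)*(-11 + K) = (1/5 + K)*(-11 + K) = (-11 + K)*(1/5 + K))
P(2)*o(d(0, -5)) = (-11/5 + 2**2 - 54/5*2)*(9 - 1*1) = (-11/5 + 4 - 108/5)*(9 - 1) = -99/5*8 = -792/5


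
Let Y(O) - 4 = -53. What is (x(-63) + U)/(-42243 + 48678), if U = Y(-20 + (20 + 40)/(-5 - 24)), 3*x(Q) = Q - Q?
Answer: -49/6435 ≈ -0.0076146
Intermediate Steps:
x(Q) = 0 (x(Q) = (Q - Q)/3 = (⅓)*0 = 0)
Y(O) = -49 (Y(O) = 4 - 53 = -49)
U = -49
(x(-63) + U)/(-42243 + 48678) = (0 - 49)/(-42243 + 48678) = -49/6435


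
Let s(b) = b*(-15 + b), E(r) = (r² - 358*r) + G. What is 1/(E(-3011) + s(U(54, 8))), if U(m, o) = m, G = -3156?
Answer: 1/10143009 ≈ 9.8590e-8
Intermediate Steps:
E(r) = -3156 + r² - 358*r (E(r) = (r² - 358*r) - 3156 = -3156 + r² - 358*r)
1/(E(-3011) + s(U(54, 8))) = 1/((-3156 + (-3011)² - 358*(-3011)) + 54*(-15 + 54)) = 1/((-3156 + 9066121 + 1077938) + 54*39) = 1/(10140903 + 2106) = 1/10143009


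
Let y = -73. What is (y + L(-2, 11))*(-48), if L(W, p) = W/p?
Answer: 38640/11 ≈ 3512.7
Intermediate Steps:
(y + L(-2, 11))*(-48) = (-73 - 2/11)*(-48) = -805/11*(-48) = 38640/11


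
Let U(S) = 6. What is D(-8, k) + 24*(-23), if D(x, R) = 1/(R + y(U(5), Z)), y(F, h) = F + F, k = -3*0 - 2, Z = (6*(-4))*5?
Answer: -5519/10 ≈ -551.90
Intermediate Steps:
Z = -120 (Z = -24*5 = -120)
k = -2 (k = 0 - 2 = -2)
y(F, h) = 2*F
D(x, R) = 1/(12 + R) (D(x, R) = 1/(R + 2*6) = 1/(R + 12) = 1/(12 + R))
D(-8, k) + 24*(-23) = 1/(12 - 2) + 24*(-23) = 1/10 - 552 = ⅒ - 552 = -5519/10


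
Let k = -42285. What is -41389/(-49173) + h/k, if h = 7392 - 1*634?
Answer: 157535859/231031145 ≈ 0.68188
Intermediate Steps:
h = 6758 (h = 7392 - 634 = 6758)
-41389/(-49173) + h/k = -41389/(-49173) + 6758/(-42285) = -41389*(-1/49173) + 6758*(-1/42285) = 41389/49173 - 6758/42285 = 157535859/231031145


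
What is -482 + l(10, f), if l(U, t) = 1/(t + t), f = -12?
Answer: -11569/24 ≈ -482.04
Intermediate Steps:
l(U, t) = 1/(2*t)
-482 + l(10, f) = -482 + (1/2)/(-12) = -482 + (1/2)*(-1/12) = -482 - 1/24 = -11569/24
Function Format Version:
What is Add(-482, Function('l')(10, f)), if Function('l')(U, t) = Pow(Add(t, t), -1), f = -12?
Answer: Rational(-11569, 24) ≈ -482.04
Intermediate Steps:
Function('l')(U, t) = Mul(Rational(1, 2), Pow(t, -1)) (Function('l')(U, t) = Pow(Mul(2, t), -1) = Mul(Rational(1, 2), Pow(t, -1)))
Add(-482, Function('l')(10, f)) = Add(-482, Mul(Rational(1, 2), Pow(-12, -1))) = Add(-482, Mul(Rational(1, 2), Rational(-1, 12))) = Add(-482, Rational(-1, 24)) = Rational(-11569, 24)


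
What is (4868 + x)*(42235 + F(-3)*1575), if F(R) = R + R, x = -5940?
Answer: -35145520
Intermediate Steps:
F(R) = 2*R
(4868 + x)*(42235 + F(-3)*1575) = (4868 - 5940)*(42235 + (2*(-3))*1575) = -1072*(42235 - 6*1575) = -1072*(42235 - 9450) = -1072*32785 = -35145520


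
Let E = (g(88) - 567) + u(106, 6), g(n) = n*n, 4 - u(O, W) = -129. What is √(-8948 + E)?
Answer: 3*I*√182 ≈ 40.472*I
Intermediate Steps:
u(O, W) = 133 (u(O, W) = 4 - 1*(-129) = 4 + 129 = 133)
g(n) = n²
E = 7310 (E = (88² - 567) + 133 = (7744 - 567) + 133 = 7177 + 133 = 7310)
√(-8948 + E) = √(-8948 + 7310) = √(-1638) = 3*I*√182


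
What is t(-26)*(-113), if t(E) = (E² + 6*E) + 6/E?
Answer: -763541/13 ≈ -58734.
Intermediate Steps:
t(E) = E² + 6*E + 6/E
t(-26)*(-113) = ((6 + (-26)²*(6 - 26))/(-26))*(-113) = -(6 + 676*(-20))/26*(-113) = -(6 - 13520)/26*(-113) = -1/26*(-13514)*(-113) = (6757/13)*(-113) = -763541/13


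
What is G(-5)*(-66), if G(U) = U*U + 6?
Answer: -2046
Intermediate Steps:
G(U) = 6 + U**2 (G(U) = U**2 + 6 = 6 + U**2)
G(-5)*(-66) = (6 + (-5)**2)*(-66) = (6 + 25)*(-66) = 31*(-66) = -2046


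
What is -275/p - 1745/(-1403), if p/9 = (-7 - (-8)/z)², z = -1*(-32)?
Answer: 5275745/9205083 ≈ 0.57313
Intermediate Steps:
z = 32
p = 6561/16 (p = 9*(-7 - (-8)/32)² = 9*(-7 - 1*(-¼))² = 9*(-7 + ¼)² = 9*(-27/4)² = 9*(729/16) = 6561/16 ≈ 410.06)
-275/p - 1745/(-1403) = -275/6561/16 - 1745/(-1403) = -275*16/6561 - 1745*(-1/1403) = -4400/6561 + 1745/1403 = 5275745/9205083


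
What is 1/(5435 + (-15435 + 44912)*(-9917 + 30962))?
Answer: 1/620348900 ≈ 1.6120e-9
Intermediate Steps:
1/(5435 + (-15435 + 44912)*(-9917 + 30962)) = 1/(5435 + 29477*21045) = 1/(5435 + 620343465) = 1/620348900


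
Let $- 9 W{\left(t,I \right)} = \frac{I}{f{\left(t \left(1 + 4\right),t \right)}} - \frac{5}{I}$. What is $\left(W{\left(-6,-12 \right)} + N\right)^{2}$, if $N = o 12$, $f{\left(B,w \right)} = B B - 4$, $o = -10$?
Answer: $\frac{527121012961}{36578304} \approx 14411.0$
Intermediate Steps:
$f{\left(B,w \right)} = -4 + B^{2}$ ($f{\left(B,w \right)} = B^{2} - 4 = -4 + B^{2}$)
$W{\left(t,I \right)} = \frac{5}{9 I} - \frac{I}{9 \left(-4 + 25 t^{2}\right)}$ ($W{\left(t,I \right)} = - \frac{\frac{I}{-4 + \left(t \left(1 + 4\right)\right)^{2}} - \frac{5}{I}}{9} = - \frac{\frac{I}{-4 + \left(t 5\right)^{2}} - \frac{5}{I}}{9} = - \frac{\frac{I}{-4 + \left(5 t\right)^{2}} - \frac{5}{I}}{9} = - \frac{\frac{I}{-4 + 25 t^{2}} - \frac{5}{I}}{9} = - \frac{- \frac{5}{I} + \frac{I}{-4 + 25 t^{2}}}{9} = \frac{5}{9 I} - \frac{I}{9 \left(-4 + 25 t^{2}\right)}$)
$N = -120$ ($N = \left(-10\right) 12 = -120$)
$\left(W{\left(-6,-12 \right)} + N\right)^{2} = \left(\frac{-20 - \left(-12\right)^{2} + 125 \left(-6\right)^{2}}{9 \left(-12\right) \left(-4 + 25 \left(-6\right)^{2}\right)} - 120\right)^{2} = \left(\frac{1}{9} \left(- \frac{1}{12}\right) \frac{1}{-4 + 25 \cdot 36} \left(-20 - 144 + 125 \cdot 36\right) - 120\right)^{2} = \left(\frac{1}{9} \left(- \frac{1}{12}\right) \frac{1}{-4 + 900} \left(-20 - 144 + 4500\right) - 120\right)^{2} = \left(\frac{1}{9} \left(- \frac{1}{12}\right) \frac{1}{896} \cdot 4336 - 120\right)^{2} = \left(- \frac{271}{6048} - 120\right)^{2} = \left(- \frac{726031}{6048}\right)^{2} = \frac{527121012961}{36578304}$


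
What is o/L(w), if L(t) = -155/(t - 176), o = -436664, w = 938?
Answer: 332737968/155 ≈ 2.1467e+6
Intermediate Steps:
L(t) = -155/(-176 + t)
o/L(w) = -436664/((-155/(-176 + 938))) = -436664/((-155/762)) = -436664/((-155*1/762)) = -436664/(-155/762) = -436664*(-762/155) = 332737968/155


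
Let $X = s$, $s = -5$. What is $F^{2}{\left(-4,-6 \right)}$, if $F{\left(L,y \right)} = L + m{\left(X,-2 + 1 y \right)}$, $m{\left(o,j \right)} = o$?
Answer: $81$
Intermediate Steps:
$X = -5$
$F{\left(L,y \right)} = -5 + L$ ($F{\left(L,y \right)} = L - 5 = -5 + L$)
$F^{2}{\left(-4,-6 \right)} = \left(-5 - 4\right)^{2} = \left(-9\right)^{2} = 81$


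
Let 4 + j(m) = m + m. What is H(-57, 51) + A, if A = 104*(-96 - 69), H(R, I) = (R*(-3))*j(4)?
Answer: -16476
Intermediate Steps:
j(m) = -4 + 2*m (j(m) = -4 + (m + m) = -4 + 2*m)
H(R, I) = -12*R (H(R, I) = (R*(-3))*(-4 + 2*4) = (-3*R)*(-4 + 8) = -3*R*4 = -12*R)
A = -17160 (A = 104*(-165) = -17160)
H(-57, 51) + A = -12*(-57) - 17160 = 684 - 17160 = -16476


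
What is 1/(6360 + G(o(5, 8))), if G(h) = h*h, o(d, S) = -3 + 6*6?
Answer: 1/7449 ≈ 0.00013425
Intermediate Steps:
o(d, S) = 33 (o(d, S) = -3 + 36 = 33)
G(h) = h²
1/(6360 + G(o(5, 8))) = 1/(6360 + 33²) = 1/(6360 + 1089) = 1/7449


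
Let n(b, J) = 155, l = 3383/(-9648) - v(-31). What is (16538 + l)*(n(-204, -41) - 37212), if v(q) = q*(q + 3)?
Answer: -5602306053289/9648 ≈ -5.8067e+8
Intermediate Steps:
v(q) = q*(3 + q)
l = -8377847/9648 (l = 3383/(-9648) - (-31)*(3 - 31) = 3383*(-1/9648) - (-31)*(-28) = -3383/9648 - 1*868 = -3383/9648 - 868 = -8377847/9648 ≈ -868.35)
(16538 + l)*(n(-204, -41) - 37212) = (16538 - 8377847/9648)*(155 - 37212) = (151180777/9648)*(-37057) = -5602306053289/9648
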